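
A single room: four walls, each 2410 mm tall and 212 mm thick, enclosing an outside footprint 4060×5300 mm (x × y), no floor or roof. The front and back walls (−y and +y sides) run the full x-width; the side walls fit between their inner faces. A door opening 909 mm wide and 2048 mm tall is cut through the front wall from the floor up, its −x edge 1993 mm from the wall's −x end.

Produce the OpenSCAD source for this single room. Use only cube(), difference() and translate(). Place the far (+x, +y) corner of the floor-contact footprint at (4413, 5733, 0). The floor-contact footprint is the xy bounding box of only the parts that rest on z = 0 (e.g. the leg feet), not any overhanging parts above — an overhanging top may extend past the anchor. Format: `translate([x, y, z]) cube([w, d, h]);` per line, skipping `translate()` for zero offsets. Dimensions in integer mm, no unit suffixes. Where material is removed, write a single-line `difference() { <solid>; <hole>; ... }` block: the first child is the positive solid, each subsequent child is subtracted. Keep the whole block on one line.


difference() { translate([353, 433, 0]) cube([4060, 212, 2410]); translate([2346, 433, 0]) cube([909, 212, 2048]); }
translate([353, 5521, 0]) cube([4060, 212, 2410]);
translate([353, 645, 0]) cube([212, 4876, 2410]);
translate([4201, 645, 0]) cube([212, 4876, 2410]);


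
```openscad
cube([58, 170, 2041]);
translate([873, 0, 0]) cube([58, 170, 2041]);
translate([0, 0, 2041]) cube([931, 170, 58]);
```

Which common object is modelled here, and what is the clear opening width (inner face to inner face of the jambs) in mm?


A door frame. The clear opening width is 815 mm.

Two 2041 mm tall posts with a header on top — a door frame. The left jamb is 58 mm wide at x = 0; the right jamb starts at x = 873. The clear opening is 873 − 58 = 815 mm.


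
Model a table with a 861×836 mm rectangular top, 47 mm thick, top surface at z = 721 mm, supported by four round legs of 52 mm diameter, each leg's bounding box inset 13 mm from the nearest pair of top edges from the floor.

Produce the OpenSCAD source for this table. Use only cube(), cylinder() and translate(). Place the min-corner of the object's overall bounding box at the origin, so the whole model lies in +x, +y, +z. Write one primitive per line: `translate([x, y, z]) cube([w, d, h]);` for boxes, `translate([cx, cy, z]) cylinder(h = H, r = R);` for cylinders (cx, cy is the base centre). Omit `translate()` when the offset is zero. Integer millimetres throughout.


// leg_h = 721 - 47 = 674
translate([0, 0, 674]) cube([861, 836, 47]);
translate([39, 39, 0]) cylinder(h = 674, r = 26);
translate([822, 39, 0]) cylinder(h = 674, r = 26);
translate([39, 797, 0]) cylinder(h = 674, r = 26);
translate([822, 797, 0]) cylinder(h = 674, r = 26);


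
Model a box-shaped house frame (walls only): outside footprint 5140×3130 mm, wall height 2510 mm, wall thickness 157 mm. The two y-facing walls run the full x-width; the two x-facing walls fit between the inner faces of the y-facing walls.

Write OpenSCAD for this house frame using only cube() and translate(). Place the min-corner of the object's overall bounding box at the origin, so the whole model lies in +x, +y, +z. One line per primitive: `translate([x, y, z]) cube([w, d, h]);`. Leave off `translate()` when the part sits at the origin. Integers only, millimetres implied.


cube([5140, 157, 2510]);
translate([0, 2973, 0]) cube([5140, 157, 2510]);
translate([0, 157, 0]) cube([157, 2816, 2510]);
translate([4983, 157, 0]) cube([157, 2816, 2510]);


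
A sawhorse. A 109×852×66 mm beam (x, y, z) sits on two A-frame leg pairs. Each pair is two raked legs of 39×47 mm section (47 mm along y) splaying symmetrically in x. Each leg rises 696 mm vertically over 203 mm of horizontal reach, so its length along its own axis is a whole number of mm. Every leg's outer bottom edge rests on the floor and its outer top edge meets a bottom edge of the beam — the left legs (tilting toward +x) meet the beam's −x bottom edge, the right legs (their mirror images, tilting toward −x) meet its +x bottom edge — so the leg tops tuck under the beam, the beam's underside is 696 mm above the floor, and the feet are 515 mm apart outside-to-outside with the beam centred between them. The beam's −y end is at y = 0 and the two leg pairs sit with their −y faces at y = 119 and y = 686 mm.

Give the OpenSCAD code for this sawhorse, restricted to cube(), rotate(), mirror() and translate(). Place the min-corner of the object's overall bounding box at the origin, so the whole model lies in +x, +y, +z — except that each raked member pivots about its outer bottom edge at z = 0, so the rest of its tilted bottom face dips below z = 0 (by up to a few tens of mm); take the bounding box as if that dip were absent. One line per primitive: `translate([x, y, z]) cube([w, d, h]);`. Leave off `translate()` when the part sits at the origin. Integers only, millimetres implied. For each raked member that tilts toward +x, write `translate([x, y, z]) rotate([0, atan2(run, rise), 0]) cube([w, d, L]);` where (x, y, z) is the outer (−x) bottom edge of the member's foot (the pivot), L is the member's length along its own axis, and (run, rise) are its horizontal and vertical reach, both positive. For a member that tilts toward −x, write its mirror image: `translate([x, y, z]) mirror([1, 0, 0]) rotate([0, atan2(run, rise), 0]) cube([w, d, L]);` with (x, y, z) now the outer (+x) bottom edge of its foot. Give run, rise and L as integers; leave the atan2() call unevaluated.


// leg length = √(203² + 696²) = 725
// right-leg outer foot x = 2·203 + 109 = 515
// beam min-corner = (203, 0, 696)
translate([203, 0, 696]) cube([109, 852, 66]);
translate([0, 119, 0]) rotate([0, atan2(203, 696), 0]) cube([39, 47, 725]);
translate([515, 119, 0]) mirror([1, 0, 0]) rotate([0, atan2(203, 696), 0]) cube([39, 47, 725]);
translate([0, 686, 0]) rotate([0, atan2(203, 696), 0]) cube([39, 47, 725]);
translate([515, 686, 0]) mirror([1, 0, 0]) rotate([0, atan2(203, 696), 0]) cube([39, 47, 725]);


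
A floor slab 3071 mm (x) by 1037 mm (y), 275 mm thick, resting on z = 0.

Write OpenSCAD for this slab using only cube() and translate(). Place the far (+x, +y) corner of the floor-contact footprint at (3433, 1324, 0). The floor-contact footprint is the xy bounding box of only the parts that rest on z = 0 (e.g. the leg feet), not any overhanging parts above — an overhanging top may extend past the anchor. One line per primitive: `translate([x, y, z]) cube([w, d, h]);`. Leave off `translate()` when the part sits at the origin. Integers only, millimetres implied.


translate([362, 287, 0]) cube([3071, 1037, 275]);


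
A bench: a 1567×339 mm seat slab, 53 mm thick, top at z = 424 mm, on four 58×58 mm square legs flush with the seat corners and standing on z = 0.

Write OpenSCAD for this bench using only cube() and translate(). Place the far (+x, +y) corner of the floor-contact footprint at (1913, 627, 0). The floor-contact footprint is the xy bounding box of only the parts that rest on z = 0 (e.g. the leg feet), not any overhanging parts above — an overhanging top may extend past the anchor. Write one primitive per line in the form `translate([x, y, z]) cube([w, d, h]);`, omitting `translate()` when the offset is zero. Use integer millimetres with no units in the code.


translate([346, 288, 371]) cube([1567, 339, 53]);
translate([346, 288, 0]) cube([58, 58, 371]);
translate([346, 569, 0]) cube([58, 58, 371]);
translate([1855, 288, 0]) cube([58, 58, 371]);
translate([1855, 569, 0]) cube([58, 58, 371]);


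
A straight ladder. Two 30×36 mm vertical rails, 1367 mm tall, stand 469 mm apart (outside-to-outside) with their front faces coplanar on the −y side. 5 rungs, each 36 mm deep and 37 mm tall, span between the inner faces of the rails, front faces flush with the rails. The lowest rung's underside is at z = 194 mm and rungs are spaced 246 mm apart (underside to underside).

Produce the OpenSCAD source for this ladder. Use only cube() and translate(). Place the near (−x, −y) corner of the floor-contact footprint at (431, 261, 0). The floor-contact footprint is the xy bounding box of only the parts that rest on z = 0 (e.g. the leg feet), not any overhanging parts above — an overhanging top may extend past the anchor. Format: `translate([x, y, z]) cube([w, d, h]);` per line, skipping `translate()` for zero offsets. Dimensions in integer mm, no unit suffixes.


translate([431, 261, 0]) cube([30, 36, 1367]);
translate([870, 261, 0]) cube([30, 36, 1367]);
translate([461, 261, 194]) cube([409, 36, 37]);
translate([461, 261, 440]) cube([409, 36, 37]);
translate([461, 261, 686]) cube([409, 36, 37]);
translate([461, 261, 932]) cube([409, 36, 37]);
translate([461, 261, 1178]) cube([409, 36, 37]);


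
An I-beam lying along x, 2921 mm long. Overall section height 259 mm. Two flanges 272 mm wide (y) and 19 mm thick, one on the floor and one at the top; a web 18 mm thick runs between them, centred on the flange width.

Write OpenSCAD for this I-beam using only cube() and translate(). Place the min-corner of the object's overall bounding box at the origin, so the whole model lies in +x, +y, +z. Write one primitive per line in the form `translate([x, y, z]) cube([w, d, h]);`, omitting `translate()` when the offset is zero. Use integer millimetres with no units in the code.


cube([2921, 272, 19]);
translate([0, 127, 19]) cube([2921, 18, 221]);
translate([0, 0, 240]) cube([2921, 272, 19]);


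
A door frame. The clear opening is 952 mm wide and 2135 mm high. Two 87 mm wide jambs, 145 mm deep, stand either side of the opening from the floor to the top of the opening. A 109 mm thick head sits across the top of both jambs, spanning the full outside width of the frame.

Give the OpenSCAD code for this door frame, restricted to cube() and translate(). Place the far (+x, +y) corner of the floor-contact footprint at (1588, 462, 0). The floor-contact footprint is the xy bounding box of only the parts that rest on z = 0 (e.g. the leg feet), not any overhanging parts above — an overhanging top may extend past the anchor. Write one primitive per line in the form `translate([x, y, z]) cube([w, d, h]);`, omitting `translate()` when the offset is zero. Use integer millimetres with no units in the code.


translate([462, 317, 0]) cube([87, 145, 2135]);
translate([1501, 317, 0]) cube([87, 145, 2135]);
translate([462, 317, 2135]) cube([1126, 145, 109]);


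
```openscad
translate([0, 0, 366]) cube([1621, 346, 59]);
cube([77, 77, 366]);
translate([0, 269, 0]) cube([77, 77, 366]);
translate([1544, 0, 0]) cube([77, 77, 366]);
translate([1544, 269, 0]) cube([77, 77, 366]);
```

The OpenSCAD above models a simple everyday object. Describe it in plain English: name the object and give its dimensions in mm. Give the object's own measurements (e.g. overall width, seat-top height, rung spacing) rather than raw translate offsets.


A bench: a 1621×346 mm seat slab, 59 mm thick, top at z = 425 mm, on four 77×77 mm square legs flush with the seat corners and standing on z = 0.


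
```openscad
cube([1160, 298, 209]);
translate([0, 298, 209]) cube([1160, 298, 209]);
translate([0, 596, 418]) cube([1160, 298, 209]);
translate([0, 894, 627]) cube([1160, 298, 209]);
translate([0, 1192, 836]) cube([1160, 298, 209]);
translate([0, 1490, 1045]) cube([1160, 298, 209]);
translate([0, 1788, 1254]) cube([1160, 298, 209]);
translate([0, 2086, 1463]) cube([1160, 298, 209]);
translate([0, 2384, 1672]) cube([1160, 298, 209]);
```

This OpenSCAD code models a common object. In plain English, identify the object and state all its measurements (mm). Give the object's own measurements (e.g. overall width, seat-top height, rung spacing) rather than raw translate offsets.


A straight staircase of 9 solid steps. Each step is 1160 mm wide (x), 298 mm deep (y, the going) and 209 mm tall (the rise). The first step rests on the floor; each subsequent step sits one going further in +y and one rise higher in +z, directly behind and above the previous step with no overlap.


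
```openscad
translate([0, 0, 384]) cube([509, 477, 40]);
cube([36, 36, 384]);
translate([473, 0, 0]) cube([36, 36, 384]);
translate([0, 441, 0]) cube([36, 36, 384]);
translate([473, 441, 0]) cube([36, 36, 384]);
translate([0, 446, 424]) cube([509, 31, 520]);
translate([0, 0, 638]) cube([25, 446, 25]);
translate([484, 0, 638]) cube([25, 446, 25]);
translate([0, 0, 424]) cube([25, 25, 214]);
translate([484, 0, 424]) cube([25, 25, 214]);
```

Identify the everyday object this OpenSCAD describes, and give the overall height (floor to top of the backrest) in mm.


A chair. The overall height is 944 mm.

A slab on four corner posts with a tall panel at the back — a chair. The seat slab sits at z = 384 with thickness 40, and the 520 mm backrest starts at the seat top, so the overall height is 384 + 40 + 520 = 944 mm.


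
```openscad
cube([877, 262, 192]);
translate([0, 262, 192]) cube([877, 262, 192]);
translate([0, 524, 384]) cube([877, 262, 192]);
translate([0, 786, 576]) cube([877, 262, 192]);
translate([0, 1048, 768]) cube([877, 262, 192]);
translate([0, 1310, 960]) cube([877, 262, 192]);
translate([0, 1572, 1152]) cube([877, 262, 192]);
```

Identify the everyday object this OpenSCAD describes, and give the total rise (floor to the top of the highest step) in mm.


A staircase. The total rise is 1344 mm.

7 identical blocks, each offset up and back from the previous — a staircase. Each step is 192 mm tall and there are 7 of them, so the total rise is 7 × 192 = 1344 mm.


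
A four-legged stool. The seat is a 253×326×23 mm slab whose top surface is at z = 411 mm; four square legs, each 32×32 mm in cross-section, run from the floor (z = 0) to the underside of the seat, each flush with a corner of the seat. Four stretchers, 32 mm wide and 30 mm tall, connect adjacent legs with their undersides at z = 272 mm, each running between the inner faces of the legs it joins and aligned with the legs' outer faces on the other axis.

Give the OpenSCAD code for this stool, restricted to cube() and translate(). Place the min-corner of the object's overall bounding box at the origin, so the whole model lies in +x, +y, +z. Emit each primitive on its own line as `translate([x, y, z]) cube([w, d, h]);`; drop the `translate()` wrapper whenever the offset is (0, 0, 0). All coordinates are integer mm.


// leg_h = 411 - 23 = 388
// stretcher span = 253 - 2*32 = 189
translate([0, 0, 388]) cube([253, 326, 23]);
cube([32, 32, 388]);
translate([221, 0, 0]) cube([32, 32, 388]);
translate([0, 294, 0]) cube([32, 32, 388]);
translate([221, 294, 0]) cube([32, 32, 388]);
translate([32, 0, 272]) cube([189, 32, 30]);
translate([32, 294, 272]) cube([189, 32, 30]);
translate([0, 32, 272]) cube([32, 262, 30]);
translate([221, 32, 272]) cube([32, 262, 30]);


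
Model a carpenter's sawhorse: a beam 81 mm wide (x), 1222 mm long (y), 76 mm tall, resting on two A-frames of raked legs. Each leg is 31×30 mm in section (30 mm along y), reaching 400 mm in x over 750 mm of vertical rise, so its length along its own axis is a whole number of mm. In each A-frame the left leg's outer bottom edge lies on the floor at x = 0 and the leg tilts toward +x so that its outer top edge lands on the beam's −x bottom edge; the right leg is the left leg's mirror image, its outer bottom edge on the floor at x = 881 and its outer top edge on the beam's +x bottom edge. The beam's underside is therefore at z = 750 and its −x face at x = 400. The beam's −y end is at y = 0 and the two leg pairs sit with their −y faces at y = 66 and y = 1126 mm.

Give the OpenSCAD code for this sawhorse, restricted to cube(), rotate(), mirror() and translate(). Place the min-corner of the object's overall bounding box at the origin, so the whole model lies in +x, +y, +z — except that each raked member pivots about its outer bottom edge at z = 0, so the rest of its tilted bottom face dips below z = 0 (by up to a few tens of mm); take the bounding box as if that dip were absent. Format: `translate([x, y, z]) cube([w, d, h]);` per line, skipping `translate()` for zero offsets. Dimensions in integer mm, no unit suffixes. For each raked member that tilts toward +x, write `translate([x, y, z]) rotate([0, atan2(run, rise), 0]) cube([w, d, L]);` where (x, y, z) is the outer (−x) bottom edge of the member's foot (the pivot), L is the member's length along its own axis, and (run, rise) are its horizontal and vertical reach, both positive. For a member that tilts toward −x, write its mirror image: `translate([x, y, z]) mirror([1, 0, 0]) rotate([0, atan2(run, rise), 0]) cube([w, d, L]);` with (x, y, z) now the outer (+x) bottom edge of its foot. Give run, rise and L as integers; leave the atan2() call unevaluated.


translate([400, 0, 750]) cube([81, 1222, 76]);
translate([0, 66, 0]) rotate([0, atan2(400, 750), 0]) cube([31, 30, 850]);
translate([881, 66, 0]) mirror([1, 0, 0]) rotate([0, atan2(400, 750), 0]) cube([31, 30, 850]);
translate([0, 1126, 0]) rotate([0, atan2(400, 750), 0]) cube([31, 30, 850]);
translate([881, 1126, 0]) mirror([1, 0, 0]) rotate([0, atan2(400, 750), 0]) cube([31, 30, 850]);


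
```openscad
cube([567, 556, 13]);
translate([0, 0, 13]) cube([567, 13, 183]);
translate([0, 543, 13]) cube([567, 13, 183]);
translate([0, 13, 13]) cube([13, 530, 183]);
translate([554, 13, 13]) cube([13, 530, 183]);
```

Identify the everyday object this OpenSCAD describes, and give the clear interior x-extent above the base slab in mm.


An open box. The internal width is 541 mm.

A 567×556 base slab with four walls standing on it — an open box. The base is 567 mm wide and the walls are 13 mm thick, so the internal width is 567 − 2 × 13 = 541 mm.


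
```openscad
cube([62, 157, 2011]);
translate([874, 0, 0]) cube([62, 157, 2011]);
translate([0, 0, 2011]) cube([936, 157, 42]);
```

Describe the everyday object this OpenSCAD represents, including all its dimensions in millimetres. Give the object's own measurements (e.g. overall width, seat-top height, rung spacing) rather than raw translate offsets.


A door frame. The clear opening is 812 mm wide and 2011 mm high. Two 62 mm wide jambs, 157 mm deep, stand either side of the opening from the floor to the top of the opening. A 42 mm thick head sits across the top of both jambs, spanning the full outside width of the frame.


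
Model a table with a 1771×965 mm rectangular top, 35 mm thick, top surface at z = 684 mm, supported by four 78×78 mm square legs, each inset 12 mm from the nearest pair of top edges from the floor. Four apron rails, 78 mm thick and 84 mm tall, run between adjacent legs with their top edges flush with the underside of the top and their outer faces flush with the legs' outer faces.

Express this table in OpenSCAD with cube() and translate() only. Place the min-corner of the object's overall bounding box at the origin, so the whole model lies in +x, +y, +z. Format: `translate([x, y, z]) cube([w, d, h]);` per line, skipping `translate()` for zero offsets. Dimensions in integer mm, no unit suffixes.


// leg_h = 684 - 35 = 649
// apron z = 649 - 84 = 565
translate([0, 0, 649]) cube([1771, 965, 35]);
translate([12, 12, 0]) cube([78, 78, 649]);
translate([1681, 12, 0]) cube([78, 78, 649]);
translate([12, 875, 0]) cube([78, 78, 649]);
translate([1681, 875, 0]) cube([78, 78, 649]);
translate([90, 12, 565]) cube([1591, 78, 84]);
translate([90, 875, 565]) cube([1591, 78, 84]);
translate([12, 90, 565]) cube([78, 785, 84]);
translate([1681, 90, 565]) cube([78, 785, 84]);


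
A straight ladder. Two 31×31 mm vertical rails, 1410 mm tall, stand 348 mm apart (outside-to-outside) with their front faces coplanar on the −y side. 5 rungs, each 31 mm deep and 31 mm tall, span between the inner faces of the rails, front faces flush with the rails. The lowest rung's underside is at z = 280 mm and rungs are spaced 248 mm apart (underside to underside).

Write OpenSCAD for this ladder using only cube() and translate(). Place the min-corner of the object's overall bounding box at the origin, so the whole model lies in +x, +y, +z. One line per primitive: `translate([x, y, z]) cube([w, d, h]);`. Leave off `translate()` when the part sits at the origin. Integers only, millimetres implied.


cube([31, 31, 1410]);
translate([317, 0, 0]) cube([31, 31, 1410]);
translate([31, 0, 280]) cube([286, 31, 31]);
translate([31, 0, 528]) cube([286, 31, 31]);
translate([31, 0, 776]) cube([286, 31, 31]);
translate([31, 0, 1024]) cube([286, 31, 31]);
translate([31, 0, 1272]) cube([286, 31, 31]);


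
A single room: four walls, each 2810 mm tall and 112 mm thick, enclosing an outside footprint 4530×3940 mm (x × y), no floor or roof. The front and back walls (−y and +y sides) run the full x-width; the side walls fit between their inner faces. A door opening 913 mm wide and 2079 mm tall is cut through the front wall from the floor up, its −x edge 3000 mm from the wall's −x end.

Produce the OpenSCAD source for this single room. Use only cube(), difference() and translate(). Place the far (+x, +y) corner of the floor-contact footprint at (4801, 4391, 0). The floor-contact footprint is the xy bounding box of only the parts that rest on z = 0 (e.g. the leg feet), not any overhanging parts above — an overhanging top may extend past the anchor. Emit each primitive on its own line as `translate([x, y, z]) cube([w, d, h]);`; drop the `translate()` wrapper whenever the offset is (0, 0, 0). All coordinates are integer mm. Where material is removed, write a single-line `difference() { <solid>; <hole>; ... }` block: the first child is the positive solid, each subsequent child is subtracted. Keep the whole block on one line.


difference() { translate([271, 451, 0]) cube([4530, 112, 2810]); translate([3271, 451, 0]) cube([913, 112, 2079]); }
translate([271, 4279, 0]) cube([4530, 112, 2810]);
translate([271, 563, 0]) cube([112, 3716, 2810]);
translate([4689, 563, 0]) cube([112, 3716, 2810]);


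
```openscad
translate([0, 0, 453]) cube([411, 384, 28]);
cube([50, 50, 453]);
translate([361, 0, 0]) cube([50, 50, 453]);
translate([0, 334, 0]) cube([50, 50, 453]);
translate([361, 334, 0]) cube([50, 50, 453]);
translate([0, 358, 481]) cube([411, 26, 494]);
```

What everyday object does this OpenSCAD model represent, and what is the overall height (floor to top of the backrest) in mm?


A chair. The overall height is 975 mm.

A slab on four corner posts with a tall panel at the back — a chair. The seat slab sits at z = 453 with thickness 28, and the 494 mm backrest starts at the seat top, so the overall height is 453 + 28 + 494 = 975 mm.


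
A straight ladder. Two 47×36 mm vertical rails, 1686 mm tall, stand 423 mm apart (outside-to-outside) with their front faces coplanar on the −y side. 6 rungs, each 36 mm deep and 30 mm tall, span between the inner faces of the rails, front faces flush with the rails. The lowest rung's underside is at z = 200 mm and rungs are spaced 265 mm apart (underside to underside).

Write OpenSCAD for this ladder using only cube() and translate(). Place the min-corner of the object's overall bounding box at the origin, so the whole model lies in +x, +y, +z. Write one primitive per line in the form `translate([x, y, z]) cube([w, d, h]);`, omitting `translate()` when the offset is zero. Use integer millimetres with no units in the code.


cube([47, 36, 1686]);
translate([376, 0, 0]) cube([47, 36, 1686]);
translate([47, 0, 200]) cube([329, 36, 30]);
translate([47, 0, 465]) cube([329, 36, 30]);
translate([47, 0, 730]) cube([329, 36, 30]);
translate([47, 0, 995]) cube([329, 36, 30]);
translate([47, 0, 1260]) cube([329, 36, 30]);
translate([47, 0, 1525]) cube([329, 36, 30]);


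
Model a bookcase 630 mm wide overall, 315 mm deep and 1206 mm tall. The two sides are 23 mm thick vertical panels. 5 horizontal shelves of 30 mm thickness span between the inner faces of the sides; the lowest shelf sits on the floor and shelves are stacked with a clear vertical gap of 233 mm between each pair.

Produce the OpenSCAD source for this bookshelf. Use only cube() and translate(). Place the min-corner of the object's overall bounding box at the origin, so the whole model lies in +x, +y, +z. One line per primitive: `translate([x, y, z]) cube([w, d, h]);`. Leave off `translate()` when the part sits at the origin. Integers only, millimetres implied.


cube([23, 315, 1206]);
translate([607, 0, 0]) cube([23, 315, 1206]);
translate([23, 0, 0]) cube([584, 315, 30]);
translate([23, 0, 263]) cube([584, 315, 30]);
translate([23, 0, 526]) cube([584, 315, 30]);
translate([23, 0, 789]) cube([584, 315, 30]);
translate([23, 0, 1052]) cube([584, 315, 30]);


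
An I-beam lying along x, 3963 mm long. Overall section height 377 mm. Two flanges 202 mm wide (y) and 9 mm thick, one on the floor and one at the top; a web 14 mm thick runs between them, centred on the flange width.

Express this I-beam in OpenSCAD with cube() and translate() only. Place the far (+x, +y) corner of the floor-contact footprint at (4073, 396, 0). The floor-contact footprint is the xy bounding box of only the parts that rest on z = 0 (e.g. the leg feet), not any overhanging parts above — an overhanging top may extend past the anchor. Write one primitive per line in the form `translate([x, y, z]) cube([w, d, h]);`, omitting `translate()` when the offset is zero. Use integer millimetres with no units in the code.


translate([110, 194, 0]) cube([3963, 202, 9]);
translate([110, 288, 9]) cube([3963, 14, 359]);
translate([110, 194, 368]) cube([3963, 202, 9]);


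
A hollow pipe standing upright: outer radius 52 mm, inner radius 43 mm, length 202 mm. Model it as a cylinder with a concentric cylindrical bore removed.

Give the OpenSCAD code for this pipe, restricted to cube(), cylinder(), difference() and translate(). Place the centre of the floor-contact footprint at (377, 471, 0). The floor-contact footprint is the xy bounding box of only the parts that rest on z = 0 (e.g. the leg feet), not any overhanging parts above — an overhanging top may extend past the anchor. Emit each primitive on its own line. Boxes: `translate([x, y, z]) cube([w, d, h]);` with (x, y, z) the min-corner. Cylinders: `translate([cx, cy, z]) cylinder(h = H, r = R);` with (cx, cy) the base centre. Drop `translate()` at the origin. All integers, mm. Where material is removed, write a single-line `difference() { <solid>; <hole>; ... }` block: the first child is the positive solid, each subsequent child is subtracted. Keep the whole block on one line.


difference() { translate([377, 471, 0]) cylinder(h = 202, r = 52); translate([377, 471, 0]) cylinder(h = 202, r = 43); }


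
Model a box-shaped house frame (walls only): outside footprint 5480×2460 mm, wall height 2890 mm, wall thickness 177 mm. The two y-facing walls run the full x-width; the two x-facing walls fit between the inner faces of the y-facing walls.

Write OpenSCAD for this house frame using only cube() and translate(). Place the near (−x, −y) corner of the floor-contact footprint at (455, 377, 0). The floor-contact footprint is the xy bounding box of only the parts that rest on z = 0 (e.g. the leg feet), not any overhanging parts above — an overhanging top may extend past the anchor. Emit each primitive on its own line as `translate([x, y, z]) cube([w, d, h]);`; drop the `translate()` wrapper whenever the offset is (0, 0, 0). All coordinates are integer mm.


translate([455, 377, 0]) cube([5480, 177, 2890]);
translate([455, 2660, 0]) cube([5480, 177, 2890]);
translate([455, 554, 0]) cube([177, 2106, 2890]);
translate([5758, 554, 0]) cube([177, 2106, 2890]);


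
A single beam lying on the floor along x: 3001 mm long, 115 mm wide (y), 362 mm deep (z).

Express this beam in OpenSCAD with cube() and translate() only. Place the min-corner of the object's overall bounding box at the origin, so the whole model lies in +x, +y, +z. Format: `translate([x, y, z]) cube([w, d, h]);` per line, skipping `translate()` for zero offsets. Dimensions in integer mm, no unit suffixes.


cube([3001, 115, 362]);


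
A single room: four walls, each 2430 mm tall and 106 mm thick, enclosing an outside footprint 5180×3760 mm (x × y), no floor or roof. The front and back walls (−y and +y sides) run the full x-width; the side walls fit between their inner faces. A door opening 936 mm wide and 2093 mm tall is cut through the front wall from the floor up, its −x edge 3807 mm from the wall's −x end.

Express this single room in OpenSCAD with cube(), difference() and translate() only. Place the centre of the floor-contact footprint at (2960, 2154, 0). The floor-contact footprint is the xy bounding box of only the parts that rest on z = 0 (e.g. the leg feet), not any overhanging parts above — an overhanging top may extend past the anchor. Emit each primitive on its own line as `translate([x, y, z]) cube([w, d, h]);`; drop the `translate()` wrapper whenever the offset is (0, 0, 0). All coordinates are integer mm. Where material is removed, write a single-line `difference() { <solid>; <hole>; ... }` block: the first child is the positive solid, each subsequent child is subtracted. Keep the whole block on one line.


difference() { translate([370, 274, 0]) cube([5180, 106, 2430]); translate([4177, 274, 0]) cube([936, 106, 2093]); }
translate([370, 3928, 0]) cube([5180, 106, 2430]);
translate([370, 380, 0]) cube([106, 3548, 2430]);
translate([5444, 380, 0]) cube([106, 3548, 2430]);


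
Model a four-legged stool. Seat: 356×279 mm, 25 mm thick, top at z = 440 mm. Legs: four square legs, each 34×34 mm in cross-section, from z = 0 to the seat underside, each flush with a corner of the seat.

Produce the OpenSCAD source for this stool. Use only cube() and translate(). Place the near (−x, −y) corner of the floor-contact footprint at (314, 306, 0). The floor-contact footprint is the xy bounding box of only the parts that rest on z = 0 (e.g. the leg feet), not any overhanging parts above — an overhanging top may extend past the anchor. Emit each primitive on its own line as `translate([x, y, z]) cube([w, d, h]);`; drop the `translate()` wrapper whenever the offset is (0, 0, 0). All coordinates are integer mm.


translate([314, 306, 415]) cube([356, 279, 25]);
translate([314, 306, 0]) cube([34, 34, 415]);
translate([636, 306, 0]) cube([34, 34, 415]);
translate([314, 551, 0]) cube([34, 34, 415]);
translate([636, 551, 0]) cube([34, 34, 415]);


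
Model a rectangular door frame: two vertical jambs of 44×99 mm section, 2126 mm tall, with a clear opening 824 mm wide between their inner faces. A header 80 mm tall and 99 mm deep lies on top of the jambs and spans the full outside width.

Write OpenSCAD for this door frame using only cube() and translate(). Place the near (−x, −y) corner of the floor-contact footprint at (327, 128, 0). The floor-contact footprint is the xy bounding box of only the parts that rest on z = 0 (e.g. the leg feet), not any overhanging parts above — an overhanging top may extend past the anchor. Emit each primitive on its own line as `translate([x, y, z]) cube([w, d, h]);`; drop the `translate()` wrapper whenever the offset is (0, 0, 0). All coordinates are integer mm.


translate([327, 128, 0]) cube([44, 99, 2126]);
translate([1195, 128, 0]) cube([44, 99, 2126]);
translate([327, 128, 2126]) cube([912, 99, 80]);


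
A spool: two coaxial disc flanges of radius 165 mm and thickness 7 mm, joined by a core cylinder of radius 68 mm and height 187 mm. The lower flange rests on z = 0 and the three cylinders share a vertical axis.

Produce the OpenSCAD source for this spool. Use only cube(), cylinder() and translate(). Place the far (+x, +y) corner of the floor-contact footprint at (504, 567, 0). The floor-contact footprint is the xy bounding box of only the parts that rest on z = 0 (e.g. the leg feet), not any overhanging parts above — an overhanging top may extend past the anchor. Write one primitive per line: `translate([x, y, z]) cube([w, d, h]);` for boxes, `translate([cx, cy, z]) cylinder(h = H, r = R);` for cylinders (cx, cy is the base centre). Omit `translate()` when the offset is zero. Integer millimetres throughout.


translate([339, 402, 0]) cylinder(h = 7, r = 165);
translate([339, 402, 7]) cylinder(h = 187, r = 68);
translate([339, 402, 194]) cylinder(h = 7, r = 165);


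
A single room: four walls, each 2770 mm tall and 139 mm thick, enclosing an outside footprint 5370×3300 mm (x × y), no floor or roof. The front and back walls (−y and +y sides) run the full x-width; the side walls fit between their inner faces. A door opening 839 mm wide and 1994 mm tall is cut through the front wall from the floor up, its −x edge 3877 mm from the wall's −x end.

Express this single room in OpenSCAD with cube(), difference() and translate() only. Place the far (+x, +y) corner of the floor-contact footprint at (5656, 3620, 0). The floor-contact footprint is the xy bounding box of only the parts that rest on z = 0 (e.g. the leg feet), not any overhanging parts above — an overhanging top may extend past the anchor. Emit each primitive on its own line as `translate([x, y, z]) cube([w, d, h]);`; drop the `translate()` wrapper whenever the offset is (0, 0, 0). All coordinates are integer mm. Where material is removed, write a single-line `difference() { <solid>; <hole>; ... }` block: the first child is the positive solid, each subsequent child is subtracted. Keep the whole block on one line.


difference() { translate([286, 320, 0]) cube([5370, 139, 2770]); translate([4163, 320, 0]) cube([839, 139, 1994]); }
translate([286, 3481, 0]) cube([5370, 139, 2770]);
translate([286, 459, 0]) cube([139, 3022, 2770]);
translate([5517, 459, 0]) cube([139, 3022, 2770]);


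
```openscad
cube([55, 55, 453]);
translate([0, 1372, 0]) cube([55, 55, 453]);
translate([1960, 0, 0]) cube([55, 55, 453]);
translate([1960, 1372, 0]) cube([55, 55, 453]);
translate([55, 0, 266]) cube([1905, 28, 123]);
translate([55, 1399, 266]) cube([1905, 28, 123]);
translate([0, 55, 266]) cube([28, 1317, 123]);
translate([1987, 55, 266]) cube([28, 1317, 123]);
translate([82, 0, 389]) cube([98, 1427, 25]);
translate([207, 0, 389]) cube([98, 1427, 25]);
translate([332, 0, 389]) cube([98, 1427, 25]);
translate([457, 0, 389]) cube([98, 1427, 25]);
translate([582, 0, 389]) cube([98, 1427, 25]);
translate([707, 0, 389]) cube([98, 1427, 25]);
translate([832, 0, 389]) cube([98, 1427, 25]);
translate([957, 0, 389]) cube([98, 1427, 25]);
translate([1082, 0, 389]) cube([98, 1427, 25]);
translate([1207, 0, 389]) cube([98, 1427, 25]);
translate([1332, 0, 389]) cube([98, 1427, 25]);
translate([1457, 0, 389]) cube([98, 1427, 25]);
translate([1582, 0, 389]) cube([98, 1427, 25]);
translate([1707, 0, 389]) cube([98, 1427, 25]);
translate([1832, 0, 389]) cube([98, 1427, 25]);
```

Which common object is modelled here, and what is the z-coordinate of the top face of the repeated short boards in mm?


A bed frame. The slat-top height is 414 mm.

Four posts, four rails, and a row of slats — a bed frame. Slats sit on the rails at z = 266 + 123 = 389; with slat thickness 25, the top is 414 mm.


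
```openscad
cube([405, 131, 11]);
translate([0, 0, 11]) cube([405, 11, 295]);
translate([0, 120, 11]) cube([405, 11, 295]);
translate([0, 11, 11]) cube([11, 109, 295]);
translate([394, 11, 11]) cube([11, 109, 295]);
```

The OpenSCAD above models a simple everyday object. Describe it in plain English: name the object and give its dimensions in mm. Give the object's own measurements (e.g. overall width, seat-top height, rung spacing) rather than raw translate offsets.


An open-topped rectangular box: outside dimensions 405×131×306 mm, with a uniform wall and base thickness of 11 mm. The base is a full 405×131 slab on the floor; four walls sit on top of the base. The front and back walls (the −y and +y sides) span the full width; the two side walls fit between them.


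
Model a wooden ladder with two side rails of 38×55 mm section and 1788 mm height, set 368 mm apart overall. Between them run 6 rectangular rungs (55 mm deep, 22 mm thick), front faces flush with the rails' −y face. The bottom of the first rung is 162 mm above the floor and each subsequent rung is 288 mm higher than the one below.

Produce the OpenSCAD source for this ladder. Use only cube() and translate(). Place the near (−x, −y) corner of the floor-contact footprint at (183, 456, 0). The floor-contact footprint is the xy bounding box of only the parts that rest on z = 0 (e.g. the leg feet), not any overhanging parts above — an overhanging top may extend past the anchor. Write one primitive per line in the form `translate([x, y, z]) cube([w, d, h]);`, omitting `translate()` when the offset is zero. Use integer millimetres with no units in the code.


translate([183, 456, 0]) cube([38, 55, 1788]);
translate([513, 456, 0]) cube([38, 55, 1788]);
translate([221, 456, 162]) cube([292, 55, 22]);
translate([221, 456, 450]) cube([292, 55, 22]);
translate([221, 456, 738]) cube([292, 55, 22]);
translate([221, 456, 1026]) cube([292, 55, 22]);
translate([221, 456, 1314]) cube([292, 55, 22]);
translate([221, 456, 1602]) cube([292, 55, 22]);


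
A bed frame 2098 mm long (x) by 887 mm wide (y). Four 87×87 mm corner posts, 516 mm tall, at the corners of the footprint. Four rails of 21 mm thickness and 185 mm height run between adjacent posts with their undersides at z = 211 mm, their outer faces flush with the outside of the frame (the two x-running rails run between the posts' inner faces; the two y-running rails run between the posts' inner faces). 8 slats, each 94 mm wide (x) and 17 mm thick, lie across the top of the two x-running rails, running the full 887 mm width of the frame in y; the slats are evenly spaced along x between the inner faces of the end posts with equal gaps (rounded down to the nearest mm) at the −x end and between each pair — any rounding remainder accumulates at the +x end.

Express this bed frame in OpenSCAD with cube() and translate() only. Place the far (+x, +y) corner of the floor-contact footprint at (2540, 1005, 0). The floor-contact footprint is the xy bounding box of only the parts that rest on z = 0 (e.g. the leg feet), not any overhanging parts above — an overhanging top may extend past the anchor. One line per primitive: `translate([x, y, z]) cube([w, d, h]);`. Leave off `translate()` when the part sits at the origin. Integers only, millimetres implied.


// slat z = rail_z + rail_h = 211 + 185 = 396
// slat gap = ⌊(1924 − 8·94) / 9⌋ = 130
translate([442, 118, 0]) cube([87, 87, 516]);
translate([442, 918, 0]) cube([87, 87, 516]);
translate([2453, 118, 0]) cube([87, 87, 516]);
translate([2453, 918, 0]) cube([87, 87, 516]);
translate([529, 118, 211]) cube([1924, 21, 185]);
translate([529, 984, 211]) cube([1924, 21, 185]);
translate([442, 205, 211]) cube([21, 713, 185]);
translate([2519, 205, 211]) cube([21, 713, 185]);
translate([659, 118, 396]) cube([94, 887, 17]);
translate([883, 118, 396]) cube([94, 887, 17]);
translate([1107, 118, 396]) cube([94, 887, 17]);
translate([1331, 118, 396]) cube([94, 887, 17]);
translate([1555, 118, 396]) cube([94, 887, 17]);
translate([1779, 118, 396]) cube([94, 887, 17]);
translate([2003, 118, 396]) cube([94, 887, 17]);
translate([2227, 118, 396]) cube([94, 887, 17]);


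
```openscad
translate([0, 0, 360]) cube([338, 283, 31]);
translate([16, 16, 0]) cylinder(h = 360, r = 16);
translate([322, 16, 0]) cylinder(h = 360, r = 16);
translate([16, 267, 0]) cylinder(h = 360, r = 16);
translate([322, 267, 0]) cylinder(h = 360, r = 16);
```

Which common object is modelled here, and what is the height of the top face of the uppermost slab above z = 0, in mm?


A stool. The seat height is 391 mm.

A 338×283×31 slab at z = 360 on four corner cylinders — a stool. The seat top is 360 + 31 = 391 mm.


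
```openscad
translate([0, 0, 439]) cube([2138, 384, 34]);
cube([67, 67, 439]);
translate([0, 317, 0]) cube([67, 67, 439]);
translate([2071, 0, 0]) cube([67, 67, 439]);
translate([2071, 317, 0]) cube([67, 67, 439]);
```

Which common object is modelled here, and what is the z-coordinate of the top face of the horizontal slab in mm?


A bench. The seat-top height is 473 mm.

A long slab on four corner posts — a bench. The slab sits at z = 439 with thickness 34, so the top is 439 + 34 = 473 mm.
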